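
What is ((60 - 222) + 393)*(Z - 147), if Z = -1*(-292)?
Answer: 33495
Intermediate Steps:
Z = 292
((60 - 222) + 393)*(Z - 147) = ((60 - 222) + 393)*(292 - 147) = (-162 + 393)*145 = 231*145 = 33495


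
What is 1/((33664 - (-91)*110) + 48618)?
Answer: 1/92292 ≈ 1.0835e-5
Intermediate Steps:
1/((33664 - (-91)*110) + 48618) = 1/((33664 - 1*(-10010)) + 48618) = 1/((33664 + 10010) + 48618) = 1/(43674 + 48618) = 1/92292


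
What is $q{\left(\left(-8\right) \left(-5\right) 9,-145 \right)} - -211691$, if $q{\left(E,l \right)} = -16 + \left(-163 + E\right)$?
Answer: $211872$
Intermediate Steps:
$q{\left(E,l \right)} = -179 + E$
$q{\left(\left(-8\right) \left(-5\right) 9,-145 \right)} - -211691 = \left(-179 + \left(-8\right) \left(-5\right) 9\right) - -211691 = \left(-179 + 40 \cdot 9\right) + 211691 = \left(-179 + 360\right) + 211691 = 181 + 211691 = 211872$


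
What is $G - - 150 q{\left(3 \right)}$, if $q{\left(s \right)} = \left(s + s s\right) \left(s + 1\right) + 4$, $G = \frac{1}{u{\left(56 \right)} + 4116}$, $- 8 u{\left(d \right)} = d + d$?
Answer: $\frac{31995601}{4102} \approx 7800.0$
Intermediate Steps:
$u{\left(d \right)} = - \frac{d}{4}$ ($u{\left(d \right)} = - \frac{d + d}{8} = - \frac{2 d}{8} = - \frac{d}{4}$)
$G = \frac{1}{4102}$ ($G = \frac{1}{\left(- \frac{1}{4}\right) 56 + 4116} = \frac{1}{-14 + 4116} = \frac{1}{4102} \approx 0.00024378$)
$q{\left(s \right)} = 4 + \left(1 + s\right) \left(s + s^{2}\right)$ ($q{\left(s \right)} = \left(s + s^{2}\right) \left(1 + s\right) + 4 = \left(1 + s\right) \left(s + s^{2}\right) + 4 = 4 + \left(1 + s\right) \left(s + s^{2}\right)$)
$G - - 150 q{\left(3 \right)} = \frac{1}{4102} - - 150 \left(4 + 3 + 3^{3} + 2 \cdot 3^{2}\right) = \frac{1}{4102} - - 150 \left(4 + 3 + 27 + 2 \cdot 9\right) = \frac{1}{4102} - - 150 \left(4 + 3 + 27 + 18\right) = \frac{1}{4102} - \left(-150\right) 52 = \frac{1}{4102} - -7800 = \frac{1}{4102} + 7800 = \frac{31995601}{4102}$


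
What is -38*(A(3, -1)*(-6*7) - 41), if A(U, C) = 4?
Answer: 7942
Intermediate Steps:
-38*(A(3, -1)*(-6*7) - 41) = -38*(4*(-6*7) - 41) = -38*(4*(-42) - 41) = -38*(-168 - 41) = -38*(-209) = 7942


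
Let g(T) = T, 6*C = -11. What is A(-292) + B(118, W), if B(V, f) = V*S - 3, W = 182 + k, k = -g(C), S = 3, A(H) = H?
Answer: 59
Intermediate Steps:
C = -11/6 (C = (1/6)*(-11) = -11/6 ≈ -1.8333)
k = 11/6 (k = -1*(-11/6) = 11/6 ≈ 1.8333)
W = 1103/6 (W = 182 + 11/6 = 1103/6 ≈ 183.83)
B(V, f) = -3 + 3*V (B(V, f) = V*3 - 3 = 3*V - 3 = -3 + 3*V)
A(-292) + B(118, W) = -292 + (-3 + 3*118) = -292 + (-3 + 354) = -292 + 351 = 59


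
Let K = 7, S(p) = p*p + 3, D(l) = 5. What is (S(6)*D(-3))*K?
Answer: 1365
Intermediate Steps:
S(p) = 3 + p² (S(p) = p² + 3 = 3 + p²)
(S(6)*D(-3))*K = ((3 + 6²)*5)*7 = ((3 + 36)*5)*7 = (39*5)*7 = 195*7 = 1365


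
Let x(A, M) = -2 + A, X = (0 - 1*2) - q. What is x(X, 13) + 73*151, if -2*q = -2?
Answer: 11018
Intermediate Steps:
q = 1 (q = -½*(-2) = 1)
X = -3 (X = (0 - 1*2) - 1*1 = (0 - 2) - 1 = -2 - 1 = -3)
x(X, 13) + 73*151 = (-2 - 3) + 73*151 = -5 + 11023 = 11018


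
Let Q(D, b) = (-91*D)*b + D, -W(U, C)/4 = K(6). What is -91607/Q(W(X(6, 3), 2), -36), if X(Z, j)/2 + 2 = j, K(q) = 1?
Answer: 91607/13108 ≈ 6.9886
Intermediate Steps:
X(Z, j) = -4 + 2*j
W(U, C) = -4 (W(U, C) = -4*1 = -4)
Q(D, b) = D - 91*D*b (Q(D, b) = -91*D*b + D = D - 91*D*b)
-91607/Q(W(X(6, 3), 2), -36) = -91607*(-1/(4*(1 - 91*(-36)))) = -91607*(-1/(4*(1 + 3276))) = -91607/((-4*3277)) = -91607/(-13108) = -91607*(-1/13108) = 91607/13108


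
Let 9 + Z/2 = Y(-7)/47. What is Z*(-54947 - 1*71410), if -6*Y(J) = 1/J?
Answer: 106892005/47 ≈ 2.2743e+6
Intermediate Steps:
Y(J) = -1/(6*J)
Z = -17765/987 (Z = -18 + 2*(-⅙/(-7)/47) = -18 + 2*(-⅙*(-⅐)*(1/47)) = -18 + 2*((1/42)*(1/47)) = -18 + 2*(1/1974) = -18 + 1/987 = -17765/987 ≈ -17.999)
Z*(-54947 - 1*71410) = -17765*(-54947 - 1*71410)/987 = -17765*(-54947 - 71410)/987 = -17765/987*(-126357) = 106892005/47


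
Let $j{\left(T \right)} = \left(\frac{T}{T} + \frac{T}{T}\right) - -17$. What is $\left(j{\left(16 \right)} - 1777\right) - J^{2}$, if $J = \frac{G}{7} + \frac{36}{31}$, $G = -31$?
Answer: $- \frac{83285143}{47089} \approx -1768.7$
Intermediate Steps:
$j{\left(T \right)} = 19$ ($j{\left(T \right)} = \left(1 + 1\right) + 17 = 2 + 17 = 19$)
$J = - \frac{709}{217}$ ($J = - \frac{31}{7} + \frac{36}{31} = - \frac{709}{217} \approx -3.2673$)
$\left(j{\left(16 \right)} - 1777\right) - J^{2} = \left(19 - 1777\right) - \left(- \frac{709}{217}\right)^{2} = \left(19 - 1777\right) - \frac{502681}{47089} = -1758 - \frac{502681}{47089} = - \frac{83285143}{47089}$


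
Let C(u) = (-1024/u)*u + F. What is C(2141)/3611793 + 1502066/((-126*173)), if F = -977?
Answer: -904199180356/13121643969 ≈ -68.909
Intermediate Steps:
C(u) = -2001 (C(u) = (-1024/u)*u - 977 = -1024 - 977 = -2001)
C(2141)/3611793 + 1502066/((-126*173)) = -2001/3611793 + 1502066/((-126*173)) = -2001*1/3611793 + 1502066/(-21798) = -667/1203931 + 1502066*(-1/21798) = -667/1203931 - 751033/10899 = -904199180356/13121643969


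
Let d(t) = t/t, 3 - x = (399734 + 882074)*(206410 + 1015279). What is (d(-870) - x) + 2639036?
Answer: 1565973372746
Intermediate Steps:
x = -1565970733709 (x = 3 - (399734 + 882074)*(206410 + 1015279) = 3 - 1281808*1221689 = 3 - 1*1565970733712 = 3 - 1565970733712 = -1565970733709)
d(t) = 1
(d(-870) - x) + 2639036 = (1 - 1*(-1565970733709)) + 2639036 = (1 + 1565970733709) + 2639036 = 1565970733710 + 2639036 = 1565973372746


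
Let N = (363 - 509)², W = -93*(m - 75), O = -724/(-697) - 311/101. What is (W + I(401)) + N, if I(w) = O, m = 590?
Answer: -1871225506/70397 ≈ -26581.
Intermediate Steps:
O = -143643/70397 (O = -724*(-1/697) - 311*1/101 = 724/697 - 311/101 = -143643/70397 ≈ -2.0405)
I(w) = -143643/70397
W = -47895 (W = -93*(590 - 75) = -93*515 = -47895)
N = 21316 (N = (-146)² = 21316)
(W + I(401)) + N = (-47895 - 143643/70397) + 21316 = -3371807958/70397 + 21316 = -1871225506/70397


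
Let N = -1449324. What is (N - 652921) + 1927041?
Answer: -175204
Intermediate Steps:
(N - 652921) + 1927041 = (-1449324 - 652921) + 1927041 = -2102245 + 1927041 = -175204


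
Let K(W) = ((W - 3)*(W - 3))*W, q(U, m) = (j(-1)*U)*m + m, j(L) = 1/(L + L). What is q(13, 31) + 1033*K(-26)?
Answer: -45175497/2 ≈ -2.2588e+7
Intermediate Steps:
j(L) = 1/(2*L)
q(U, m) = m - U*m/2 (q(U, m) = (((½)/(-1))*U)*m + m = (((½)*(-1))*U)*m + m = (-U/2)*m + m = -U*m/2 + m = m - U*m/2)
K(W) = W*(-3 + W)² (K(W) = ((-3 + W)*(-3 + W))*W = (-3 + W)²*W = W*(-3 + W)²)
q(13, 31) + 1033*K(-26) = (½)*31*(2 - 1*13) + 1033*(-26*(-3 - 26)²) = (½)*31*(2 - 13) + 1033*(-26*(-29)²) = (½)*31*(-11) + 1033*(-26*841) = -341/2 + 1033*(-21866) = -341/2 - 22587578 = -45175497/2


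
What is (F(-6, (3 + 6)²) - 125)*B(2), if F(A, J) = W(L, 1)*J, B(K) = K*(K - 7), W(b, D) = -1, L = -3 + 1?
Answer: 2060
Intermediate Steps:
L = -2
B(K) = K*(-7 + K)
F(A, J) = -J
(F(-6, (3 + 6)²) - 125)*B(2) = (-(3 + 6)² - 125)*(2*(-7 + 2)) = (-1*9² - 125)*(2*(-5)) = (-1*81 - 125)*(-10) = (-81 - 125)*(-10) = -206*(-10) = 2060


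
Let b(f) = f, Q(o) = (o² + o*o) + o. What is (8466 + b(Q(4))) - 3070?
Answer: 5432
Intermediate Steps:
Q(o) = o + 2*o² (Q(o) = (o² + o²) + o = 2*o² + o = o + 2*o²)
(8466 + b(Q(4))) - 3070 = (8466 + 4*(1 + 2*4)) - 3070 = (8466 + 4*(1 + 8)) - 3070 = (8466 + 4*9) - 3070 = (8466 + 36) - 3070 = 8502 - 3070 = 5432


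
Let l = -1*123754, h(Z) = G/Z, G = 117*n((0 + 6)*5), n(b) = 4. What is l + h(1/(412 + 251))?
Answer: 186530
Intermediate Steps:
G = 468 (G = 117*4 = 468)
h(Z) = 468/Z
l = -123754
l + h(1/(412 + 251)) = -123754 + 468/(1/(412 + 251)) = -123754 + 468/(1/663) = -123754 + 468*663 = -123754 + 310284 = 186530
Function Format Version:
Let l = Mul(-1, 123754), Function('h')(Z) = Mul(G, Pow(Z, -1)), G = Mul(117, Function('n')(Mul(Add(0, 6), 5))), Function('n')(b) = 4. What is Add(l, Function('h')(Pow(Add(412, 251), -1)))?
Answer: 186530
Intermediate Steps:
G = 468 (G = Mul(117, 4) = 468)
Function('h')(Z) = Mul(468, Pow(Z, -1))
l = -123754
Add(l, Function('h')(Pow(Add(412, 251), -1))) = Add(-123754, Mul(468, Pow(Pow(Add(412, 251), -1), -1))) = Add(-123754, Mul(468, Pow(Pow(663, -1), -1))) = Add(-123754, Mul(468, Pow(Rational(1, 663), -1))) = Add(-123754, Mul(468, 663)) = Add(-123754, 310284) = 186530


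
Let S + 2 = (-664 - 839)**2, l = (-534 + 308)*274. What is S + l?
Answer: 2197083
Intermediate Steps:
l = -61924 (l = -226*274 = -61924)
S = 2259007 (S = -2 + (-664 - 839)**2 = -2 + (-1503)**2 = -2 + 2259009 = 2259007)
S + l = 2259007 - 61924 = 2197083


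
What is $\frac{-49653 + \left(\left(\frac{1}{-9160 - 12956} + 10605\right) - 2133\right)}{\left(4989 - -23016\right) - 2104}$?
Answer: $- \frac{910758997}{572826516} \approx -1.5899$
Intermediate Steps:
$\frac{-49653 + \left(\left(\frac{1}{-9160 - 12956} + 10605\right) - 2133\right)}{\left(4989 - -23016\right) - 2104} = \frac{-49653 + \left(\left(\frac{1}{-22116} + 10605\right) - 2133\right)}{\left(4989 + 23016\right) - 2104} = \frac{-49653 + \left(\left(- \frac{1}{22116} + 10605\right) - 2133\right)}{28005 - 2104} = \frac{-49653 + \left(\frac{234540179}{22116} - 2133\right)}{25901} = \left(-49653 + \frac{187366751}{22116}\right) \frac{1}{25901} = \left(- \frac{910758997}{22116}\right) \frac{1}{25901} = - \frac{910758997}{572826516}$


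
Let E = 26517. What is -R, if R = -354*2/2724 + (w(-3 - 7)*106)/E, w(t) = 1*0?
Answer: 59/227 ≈ 0.25991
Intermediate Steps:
w(t) = 0
R = -59/227 (R = -354*2/2724 + (0*106)/26517 = -708*1/2724 + 0*(1/26517) = -59/227 + 0 = -59/227 ≈ -0.25991)
-R = -1*(-59/227) = 59/227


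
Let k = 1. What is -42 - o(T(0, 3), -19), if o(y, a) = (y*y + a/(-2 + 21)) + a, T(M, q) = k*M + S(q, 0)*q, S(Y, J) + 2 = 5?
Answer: -103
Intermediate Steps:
S(Y, J) = 3 (S(Y, J) = -2 + 5 = 3)
T(M, q) = M + 3*q (T(M, q) = 1*M + 3*q = M + 3*q)
o(y, a) = y**2 + 20*a/19 (o(y, a) = (y**2 + a/19) + a = y**2 + 20*a/19)
-42 - o(T(0, 3), -19) = -42 - ((0 + 3*3)**2 + (20/19)*(-19)) = -42 - ((0 + 9)**2 - 20) = -42 - (9**2 - 20) = -42 - (81 - 20) = -42 - 1*61 = -42 - 61 = -103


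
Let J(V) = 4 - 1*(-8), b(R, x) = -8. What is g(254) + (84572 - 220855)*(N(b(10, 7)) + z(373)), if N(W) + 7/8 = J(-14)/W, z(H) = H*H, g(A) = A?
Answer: -151684748647/8 ≈ -1.8961e+10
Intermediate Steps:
J(V) = 12 (J(V) = 4 + 8 = 12)
z(H) = H²
N(W) = -7/8 + 12/W
g(254) + (84572 - 220855)*(N(b(10, 7)) + z(373)) = 254 + (84572 - 220855)*((-7/8 + 12/(-8)) + 373²) = 254 - 136283*((-7/8 + 12*(-⅛)) + 139129) = 254 - 136283*((-7/8 - 3/2) + 139129) = 254 - 136283*(-19/8 + 139129) = 254 - 136283*1113013/8 = 254 - 151684750679/8 = -151684748647/8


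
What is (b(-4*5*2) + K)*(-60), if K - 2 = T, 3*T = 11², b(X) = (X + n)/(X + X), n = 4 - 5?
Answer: -10283/4 ≈ -2570.8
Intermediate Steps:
n = -1
b(X) = (-1 + X)/(2*X) (b(X) = (X - 1)/(X + X) = (-1 + X)/((2*X)) = (-1 + X)*(1/(2*X)) = (-1 + X)/(2*X))
T = 121/3 (T = (⅓)*11² = (⅓)*121 = 121/3 ≈ 40.333)
K = 127/3 (K = 2 + 121/3 = 127/3 ≈ 42.333)
(b(-4*5*2) + K)*(-60) = ((-1 - 4*5*2)/(2*((-4*5*2))) + 127/3)*(-60) = ((-1 - 20*2)/(2*((-20*2))) + 127/3)*(-60) = ((½)*(-1 - 40)/(-40) + 127/3)*(-60) = ((½)*(-1/40)*(-41) + 127/3)*(-60) = (41/80 + 127/3)*(-60) = (10283/240)*(-60) = -10283/4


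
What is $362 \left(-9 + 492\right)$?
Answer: $174846$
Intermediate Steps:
$362 \left(-9 + 492\right) = 362 \cdot 483 = 174846$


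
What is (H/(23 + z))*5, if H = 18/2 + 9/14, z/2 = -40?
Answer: -225/266 ≈ -0.84586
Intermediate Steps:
z = -80 (z = 2*(-40) = -80)
H = 135/14 (H = 18*(½) + 9*(1/14) = 9 + 9/14 = 135/14 ≈ 9.6429)
(H/(23 + z))*5 = ((135/14)/(23 - 80))*5 = ((135/14)/(-57))*5 = -1/57*135/14*5 = -45/266*5 = -225/266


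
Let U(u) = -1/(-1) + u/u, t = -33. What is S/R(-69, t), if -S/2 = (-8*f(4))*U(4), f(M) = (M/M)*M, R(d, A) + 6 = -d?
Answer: 128/63 ≈ 2.0317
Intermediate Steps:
U(u) = 2 (U(u) = -1*(-1) + 1 = 1 + 1 = 2)
R(d, A) = -6 - d
f(M) = M (f(M) = 1*M = M)
S = 128 (S = -2*(-8*4)*2 = -(-64)*2 = -2*(-64) = 128)
S/R(-69, t) = 128/(-6 - 1*(-69)) = 128/(-6 + 69) = 128/63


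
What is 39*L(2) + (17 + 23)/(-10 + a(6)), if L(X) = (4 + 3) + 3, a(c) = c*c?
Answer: 5090/13 ≈ 391.54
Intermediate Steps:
a(c) = c²
L(X) = 10 (L(X) = 7 + 3 = 10)
39*L(2) + (17 + 23)/(-10 + a(6)) = 39*10 + (17 + 23)/(-10 + 6²) = 390 + 40/(-10 + 36) = 390 + 40/26 = 390 + 40*(1/26) = 390 + 20/13 = 5090/13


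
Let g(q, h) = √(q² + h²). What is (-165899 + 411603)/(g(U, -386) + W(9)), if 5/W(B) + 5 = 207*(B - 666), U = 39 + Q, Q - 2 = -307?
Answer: 167083634080/4064772085692007 + 9089617027766528*√54938/4064772085692007 ≈ 524.14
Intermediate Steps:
Q = -305 (Q = 2 - 307 = -305)
U = -266 (U = 39 - 305 = -266)
g(q, h) = √(h² + q²)
W(B) = 5/(-137867 + 207*B) (W(B) = 5/(-5 + 207*(B - 666)) = 5/(-5 + 207*(-666 + B)) = 5/(-5 + (-137862 + 207*B)) = 5/(-137867 + 207*B))
(-165899 + 411603)/(g(U, -386) + W(9)) = (-165899 + 411603)/(√((-386)² + (-266)²) + 5/(-137867 + 207*9)) = 245704/(√(148996 + 70756) + 5/(-137867 + 1863)) = 245704/(√219752 + 5/(-136004)) = 245704/(2*√54938 + 5*(-1/136004)) = 245704/(2*√54938 - 5/136004) = 245704/(-5/136004 + 2*√54938)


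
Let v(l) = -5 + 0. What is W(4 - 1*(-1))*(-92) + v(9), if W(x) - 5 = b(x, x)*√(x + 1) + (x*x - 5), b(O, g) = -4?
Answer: -2305 + 368*√6 ≈ -1403.6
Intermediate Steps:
v(l) = -5
W(x) = x² - 4*√(1 + x) (W(x) = 5 + (-4*√(x + 1) + (x*x - 5)) = 5 + (-4*√(1 + x) + (x² - 5)) = 5 + (-4*√(1 + x) + (-5 + x²)) = 5 + (-5 + x² - 4*√(1 + x)) = x² - 4*√(1 + x))
W(4 - 1*(-1))*(-92) + v(9) = ((4 - 1*(-1))² - 4*√(1 + (4 - 1*(-1))))*(-92) - 5 = ((4 + 1)² - 4*√(1 + (4 + 1)))*(-92) - 5 = (5² - 4*√(1 + 5))*(-92) - 5 = (25 - 4*√6)*(-92) - 5 = (-2300 + 368*√6) - 5 = -2305 + 368*√6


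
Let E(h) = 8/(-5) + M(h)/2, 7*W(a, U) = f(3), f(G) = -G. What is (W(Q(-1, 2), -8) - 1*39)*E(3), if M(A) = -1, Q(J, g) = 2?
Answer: 414/5 ≈ 82.800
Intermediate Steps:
W(a, U) = -3/7 (W(a, U) = (-1*3)/7 = (1/7)*(-3) = -3/7)
E(h) = -21/10 (E(h) = 8/(-5) - 1/2 = 8*(-1/5) - 1*1/2 = -8/5 - 1/2 = -21/10)
(W(Q(-1, 2), -8) - 1*39)*E(3) = (-3/7 - 1*39)*(-21/10) = (-3/7 - 39)*(-21/10) = -276/7*(-21/10) = 414/5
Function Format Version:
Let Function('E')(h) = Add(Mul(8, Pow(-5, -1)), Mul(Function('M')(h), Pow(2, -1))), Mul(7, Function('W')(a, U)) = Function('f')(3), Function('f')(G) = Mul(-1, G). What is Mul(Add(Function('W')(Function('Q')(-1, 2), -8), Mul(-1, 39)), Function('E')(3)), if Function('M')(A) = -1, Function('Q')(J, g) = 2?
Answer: Rational(414, 5) ≈ 82.800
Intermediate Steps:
Function('W')(a, U) = Rational(-3, 7) (Function('W')(a, U) = Mul(Rational(1, 7), Mul(-1, 3)) = Mul(Rational(1, 7), -3) = Rational(-3, 7))
Function('E')(h) = Rational(-21, 10) (Function('E')(h) = Add(Mul(8, Pow(-5, -1)), Mul(-1, Pow(2, -1))) = Add(Mul(8, Rational(-1, 5)), Mul(-1, Rational(1, 2))) = Add(Rational(-8, 5), Rational(-1, 2)) = Rational(-21, 10))
Mul(Add(Function('W')(Function('Q')(-1, 2), -8), Mul(-1, 39)), Function('E')(3)) = Mul(Add(Rational(-3, 7), Mul(-1, 39)), Rational(-21, 10)) = Mul(Add(Rational(-3, 7), -39), Rational(-21, 10)) = Mul(Rational(-276, 7), Rational(-21, 10)) = Rational(414, 5)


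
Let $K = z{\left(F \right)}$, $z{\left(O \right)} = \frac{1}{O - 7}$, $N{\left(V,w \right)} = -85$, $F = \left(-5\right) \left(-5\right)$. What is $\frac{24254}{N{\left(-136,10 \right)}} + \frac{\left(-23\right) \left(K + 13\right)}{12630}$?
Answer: $- \frac{1102872757}{3864780} \approx -285.36$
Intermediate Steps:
$F = 25$
$z{\left(O \right)} = \frac{1}{-7 + O}$
$K = \frac{1}{18}$ ($K = \frac{1}{-7 + 25} = \frac{1}{18} \approx 0.055556$)
$\frac{24254}{N{\left(-136,10 \right)}} + \frac{\left(-23\right) \left(K + 13\right)}{12630} = \frac{24254}{-85} + \frac{\left(-23\right) \left(\frac{1}{18} + 13\right)}{12630} = 24254 \left(- \frac{1}{85}\right) + \left(-23\right) \frac{235}{18} \cdot \frac{1}{12630} = - \frac{24254}{85} - \frac{1081}{45468} = - \frac{1102872757}{3864780}$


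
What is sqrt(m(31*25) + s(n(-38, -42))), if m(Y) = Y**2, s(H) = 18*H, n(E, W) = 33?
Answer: sqrt(601219) ≈ 775.38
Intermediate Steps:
sqrt(m(31*25) + s(n(-38, -42))) = sqrt((31*25)**2 + 18*33) = sqrt(775**2 + 594) = sqrt(600625 + 594) = sqrt(601219)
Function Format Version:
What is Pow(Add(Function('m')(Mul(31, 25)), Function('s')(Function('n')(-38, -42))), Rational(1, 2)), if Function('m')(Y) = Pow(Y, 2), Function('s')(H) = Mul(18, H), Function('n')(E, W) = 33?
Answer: Pow(601219, Rational(1, 2)) ≈ 775.38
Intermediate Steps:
Pow(Add(Function('m')(Mul(31, 25)), Function('s')(Function('n')(-38, -42))), Rational(1, 2)) = Pow(Add(Pow(Mul(31, 25), 2), Mul(18, 33)), Rational(1, 2)) = Pow(Add(Pow(775, 2), 594), Rational(1, 2)) = Pow(Add(600625, 594), Rational(1, 2)) = Pow(601219, Rational(1, 2))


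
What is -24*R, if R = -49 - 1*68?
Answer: 2808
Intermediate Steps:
R = -117 (R = -49 - 68 = -117)
-24*R = -24*(-117) = 2808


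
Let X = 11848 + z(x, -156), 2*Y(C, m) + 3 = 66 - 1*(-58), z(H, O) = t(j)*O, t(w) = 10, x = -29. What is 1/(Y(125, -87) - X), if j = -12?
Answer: -2/20455 ≈ -9.7776e-5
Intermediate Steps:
z(H, O) = 10*O
Y(C, m) = 121/2 (Y(C, m) = -3/2 + (66 - 1*(-58))/2 = -3/2 + (66 + 58)/2 = -3/2 + (½)*124 = -3/2 + 62 = 121/2)
X = 10288 (X = 11848 + 10*(-156) = 11848 - 1560 = 10288)
1/(Y(125, -87) - X) = 1/(121/2 - 1*10288) = 1/(121/2 - 10288) = 1/(-20455/2) = -2/20455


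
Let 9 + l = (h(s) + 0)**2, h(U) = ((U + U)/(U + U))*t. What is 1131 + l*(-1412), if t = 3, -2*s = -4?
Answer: 1131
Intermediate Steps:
s = 2 (s = -1/2*(-4) = 2)
h(U) = 3 (h(U) = ((U + U)/(U + U))*3 = ((2*U)/((2*U)))*3 = ((2*U)*(1/(2*U)))*3 = 1*3 = 3)
l = 0 (l = -9 + (3 + 0)**2 = -9 + 3**2 = -9 + 9 = 0)
1131 + l*(-1412) = 1131 + 0*(-1412) = 1131 + 0 = 1131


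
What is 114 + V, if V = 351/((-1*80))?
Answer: 8769/80 ≈ 109.61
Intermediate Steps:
V = -351/80 (V = 351/(-80) = 351*(-1/80) = -351/80 ≈ -4.3875)
114 + V = 114 - 351/80 = 8769/80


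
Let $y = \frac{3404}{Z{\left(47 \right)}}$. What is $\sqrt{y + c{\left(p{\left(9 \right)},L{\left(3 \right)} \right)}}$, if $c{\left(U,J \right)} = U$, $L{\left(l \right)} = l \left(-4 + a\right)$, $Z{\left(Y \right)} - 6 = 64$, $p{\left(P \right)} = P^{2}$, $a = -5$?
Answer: $\frac{\sqrt{158795}}{35} \approx 11.385$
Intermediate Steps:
$Z{\left(Y \right)} = 70$ ($Z{\left(Y \right)} = 6 + 64 = 70$)
$L{\left(l \right)} = - 9 l$ ($L{\left(l \right)} = l \left(-4 - 5\right) = l \left(-9\right) = - 9 l$)
$y = \frac{1702}{35}$ ($y = \frac{3404}{70} = 3404 \cdot \frac{1}{70} = \frac{1702}{35} \approx 48.629$)
$\sqrt{y + c{\left(p{\left(9 \right)},L{\left(3 \right)} \right)}} = \sqrt{\frac{1702}{35} + 9^{2}} = \sqrt{\frac{1702}{35} + 81} = \sqrt{\frac{4537}{35}} = \frac{\sqrt{158795}}{35}$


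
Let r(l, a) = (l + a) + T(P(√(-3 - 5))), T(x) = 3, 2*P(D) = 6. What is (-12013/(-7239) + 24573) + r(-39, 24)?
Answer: 177809092/7239 ≈ 24563.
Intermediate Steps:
P(D) = 3 (P(D) = (½)*6 = 3)
r(l, a) = 3 + a + l (r(l, a) = (l + a) + 3 = (a + l) + 3 = 3 + a + l)
(-12013/(-7239) + 24573) + r(-39, 24) = (-12013/(-7239) + 24573) + (3 + 24 - 39) = (-12013*(-1/7239) + 24573) - 12 = (12013/7239 + 24573) - 12 = 177895960/7239 - 12 = 177809092/7239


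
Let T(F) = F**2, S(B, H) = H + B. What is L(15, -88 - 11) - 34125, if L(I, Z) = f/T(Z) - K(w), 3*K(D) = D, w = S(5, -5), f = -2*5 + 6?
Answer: -334459129/9801 ≈ -34125.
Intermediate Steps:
S(B, H) = B + H
f = -4 (f = -10 + 6 = -4)
w = 0 (w = 5 - 5 = 0)
K(D) = D/3
L(I, Z) = -4/Z**2 (L(I, Z) = -4/Z**2 - 0/3 = -4/Z**2 - 1*0 = -4/Z**2 + 0 = -4/Z**2)
L(15, -88 - 11) - 34125 = -4/(-88 - 11)**2 - 34125 = -4/(-99)**2 - 34125 = -4*1/9801 - 34125 = -4/9801 - 34125 = -334459129/9801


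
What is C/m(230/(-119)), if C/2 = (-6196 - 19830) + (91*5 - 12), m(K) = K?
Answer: 3044377/115 ≈ 26473.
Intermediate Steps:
C = -51166 (C = 2*((-6196 - 19830) + (91*5 - 12)) = 2*(-26026 + (455 - 12)) = 2*(-26026 + 443) = 2*(-25583) = -51166)
C/m(230/(-119)) = -51166/(230/(-119)) = -51166/(230*(-1/119)) = -51166/(-230/119) = -51166*(-119/230) = 3044377/115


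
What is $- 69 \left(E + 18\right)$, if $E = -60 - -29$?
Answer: $897$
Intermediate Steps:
$E = -31$ ($E = -60 + 29 = -31$)
$- 69 \left(E + 18\right) = - 69 \left(-31 + 18\right) = \left(-69\right) \left(-13\right) = 897$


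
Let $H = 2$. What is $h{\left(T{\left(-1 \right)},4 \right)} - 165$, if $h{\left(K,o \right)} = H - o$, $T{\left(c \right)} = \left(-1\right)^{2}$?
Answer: $-167$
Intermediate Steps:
$T{\left(c \right)} = 1$
$h{\left(K,o \right)} = 2 - o$
$h{\left(T{\left(-1 \right)},4 \right)} - 165 = \left(2 - 4\right) - 165 = -2 - 165 = -167$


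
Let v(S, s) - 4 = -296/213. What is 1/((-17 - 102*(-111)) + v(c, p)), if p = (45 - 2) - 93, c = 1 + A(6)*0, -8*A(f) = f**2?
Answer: 213/2408521 ≈ 8.8436e-5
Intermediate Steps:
A(f) = -f**2/8
c = 1 (c = 1 - 1/8*6**2*0 = 1 - 1/8*36*0 = 1 - 9/2*0 = 1 + 0 = 1)
p = -50 (p = 43 - 93 = -50)
v(S, s) = 556/213 (v(S, s) = 4 - 296/213 = 556/213)
1/((-17 - 102*(-111)) + v(c, p)) = 1/((-17 - 102*(-111)) + 556/213) = 1/((-17 + 11322) + 556/213) = 1/(11305 + 556/213) = 1/(2408521/213) = 213/2408521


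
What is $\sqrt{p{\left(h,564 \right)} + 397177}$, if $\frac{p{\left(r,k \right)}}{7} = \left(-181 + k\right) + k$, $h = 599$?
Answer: $\sqrt{403806} \approx 635.46$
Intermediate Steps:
$p{\left(r,k \right)} = -1267 + 14 k$ ($p{\left(r,k \right)} = 7 \left(\left(-181 + k\right) + k\right) = 7 \left(-181 + 2 k\right) = -1267 + 14 k$)
$\sqrt{p{\left(h,564 \right)} + 397177} = \sqrt{\left(-1267 + 14 \cdot 564\right) + 397177} = \sqrt{\left(-1267 + 7896\right) + 397177} = \sqrt{6629 + 397177} = \sqrt{403806}$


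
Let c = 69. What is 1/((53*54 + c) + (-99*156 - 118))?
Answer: -1/12631 ≈ -7.9170e-5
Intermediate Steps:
1/((53*54 + c) + (-99*156 - 118)) = 1/((53*54 + 69) + (-99*156 - 118)) = 1/((2862 + 69) + (-15444 - 118)) = 1/(2931 - 15562) = 1/(-12631) = -1/12631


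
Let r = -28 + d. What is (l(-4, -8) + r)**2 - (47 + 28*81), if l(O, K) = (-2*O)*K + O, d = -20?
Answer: 11141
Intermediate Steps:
l(O, K) = O - 2*K*O (l(O, K) = -2*K*O + O = O - 2*K*O)
r = -48 (r = -28 - 20 = -48)
(l(-4, -8) + r)**2 - (47 + 28*81) = (-4*(1 - 2*(-8)) - 48)**2 - (47 + 28*81) = (-4*(1 + 16) - 48)**2 - (47 + 2268) = (-4*17 - 48)**2 - 1*2315 = (-68 - 48)**2 - 2315 = (-116)**2 - 2315 = 13456 - 2315 = 11141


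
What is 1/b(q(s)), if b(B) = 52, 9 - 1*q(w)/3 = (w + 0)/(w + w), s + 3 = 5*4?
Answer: 1/52 ≈ 0.019231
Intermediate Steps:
s = 17 (s = -3 + 5*4 = -3 + 20 = 17)
q(w) = 51/2 (q(w) = 27 - 3*(w + 0)/(w + w) = 27 - 3*w/(2*w) = 27 - 3*w*1/(2*w) = 27 - 3*1/2 = 27 - 3/2 = 51/2)
1/b(q(s)) = 1/52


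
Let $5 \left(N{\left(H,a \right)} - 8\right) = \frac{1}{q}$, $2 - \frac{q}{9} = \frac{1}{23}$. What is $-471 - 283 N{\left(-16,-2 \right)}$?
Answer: $- \frac{5544884}{2025} \approx -2738.2$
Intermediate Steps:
$q = \frac{405}{23}$ ($q = 18 - \frac{9}{23} = \frac{405}{23} \approx 17.609$)
$N{\left(H,a \right)} = \frac{16223}{2025}$ ($N{\left(H,a \right)} = 8 + \frac{1}{5 \cdot \frac{405}{23}} = 8 + \frac{1}{5} \cdot \frac{23}{405} = 8 + \frac{23}{2025} = \frac{16223}{2025}$)
$-471 - 283 N{\left(-16,-2 \right)} = -471 - \frac{4591109}{2025} = - \frac{5544884}{2025}$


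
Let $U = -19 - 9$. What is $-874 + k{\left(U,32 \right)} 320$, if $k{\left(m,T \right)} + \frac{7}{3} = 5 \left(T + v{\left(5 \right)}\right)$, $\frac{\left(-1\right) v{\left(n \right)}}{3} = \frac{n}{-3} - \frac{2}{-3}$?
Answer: $\frac{163138}{3} \approx 54379.0$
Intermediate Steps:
$U = -28$
$v{\left(n \right)} = -2 + n$ ($v{\left(n \right)} = - 3 \left(\frac{n}{-3} - \frac{2}{-3}\right) = - 3 \left(n \left(- \frac{1}{3}\right) - - \frac{2}{3}\right) = - 3 \left(- \frac{n}{3} + \frac{2}{3}\right) = - 3 \left(\frac{2}{3} - \frac{n}{3}\right) = -2 + n$)
$k{\left(m,T \right)} = \frac{38}{3} + 5 T$ ($k{\left(m,T \right)} = - \frac{7}{3} + 5 \left(T + \left(-2 + 5\right)\right) = - \frac{7}{3} + 5 \left(T + 3\right) = - \frac{7}{3} + 5 \left(3 + T\right) = - \frac{7}{3} + \left(15 + 5 T\right) = \frac{38}{3} + 5 T$)
$-874 + k{\left(U,32 \right)} 320 = -874 + \left(\frac{38}{3} + 5 \cdot 32\right) 320 = -874 + \left(\frac{38}{3} + 160\right) 320 = -874 + \frac{518}{3} \cdot 320 = -874 + \frac{165760}{3} = \frac{163138}{3}$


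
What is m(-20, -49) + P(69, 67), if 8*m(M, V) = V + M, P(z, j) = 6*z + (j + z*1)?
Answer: 4331/8 ≈ 541.38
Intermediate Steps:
P(z, j) = j + 7*z (P(z, j) = 6*z + (j + z) = j + 7*z)
m(M, V) = M/8 + V/8 (m(M, V) = (V + M)/8 = (M + V)/8 = M/8 + V/8)
m(-20, -49) + P(69, 67) = ((⅛)*(-20) + (⅛)*(-49)) + (67 + 7*69) = (-5/2 - 49/8) + (67 + 483) = -69/8 + 550 = 4331/8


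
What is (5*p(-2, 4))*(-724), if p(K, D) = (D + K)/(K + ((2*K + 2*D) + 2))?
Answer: -1810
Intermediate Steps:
p(K, D) = (D + K)/(2 + 2*D + 3*K) (p(K, D) = (D + K)/(K + ((2*D + 2*K) + 2)) = (D + K)/(K + (2 + 2*D + 2*K)) = (D + K)/(2 + 2*D + 3*K))
(5*p(-2, 4))*(-724) = (5*((4 - 2)/(2 + 2*4 + 3*(-2))))*(-724) = (5*(2/(2 + 8 - 6)))*(-724) = (5*(2/4))*(-724) = (5*((¼)*2))*(-724) = (5*(½))*(-724) = (5/2)*(-724) = -1810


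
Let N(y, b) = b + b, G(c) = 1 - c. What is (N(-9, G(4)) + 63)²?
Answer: 3249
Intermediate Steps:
N(y, b) = 2*b
(N(-9, G(4)) + 63)² = (2*(1 - 1*4) + 63)² = (2*(1 - 4) + 63)² = (2*(-3) + 63)² = (-6 + 63)² = 57² = 3249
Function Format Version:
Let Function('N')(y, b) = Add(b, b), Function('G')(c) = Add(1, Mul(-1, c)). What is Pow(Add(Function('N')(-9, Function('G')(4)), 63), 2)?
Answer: 3249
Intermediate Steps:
Function('N')(y, b) = Mul(2, b)
Pow(Add(Function('N')(-9, Function('G')(4)), 63), 2) = Pow(Add(Mul(2, Add(1, Mul(-1, 4))), 63), 2) = Pow(Add(Mul(2, Add(1, -4)), 63), 2) = Pow(Add(Mul(2, -3), 63), 2) = Pow(Add(-6, 63), 2) = Pow(57, 2) = 3249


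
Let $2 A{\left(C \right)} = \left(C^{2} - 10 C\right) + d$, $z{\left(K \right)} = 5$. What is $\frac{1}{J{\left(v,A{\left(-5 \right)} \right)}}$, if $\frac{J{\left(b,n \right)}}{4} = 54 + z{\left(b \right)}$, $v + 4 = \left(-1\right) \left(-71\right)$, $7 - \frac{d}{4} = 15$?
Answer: $\frac{1}{236} \approx 0.0042373$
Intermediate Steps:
$d = -32$ ($d = 28 - 60 = -32$)
$A{\left(C \right)} = -16 + \frac{C^{2}}{2} - 5 C$ ($A{\left(C \right)} = \frac{\left(C^{2} - 10 C\right) - 32}{2} = \frac{-32 + C^{2} - 10 C}{2} = -16 + \frac{C^{2}}{2} - 5 C$)
$v = 67$ ($v = -4 - -71 = -4 + 71 = 67$)
$J{\left(b,n \right)} = 236$ ($J{\left(b,n \right)} = 4 \left(54 + 5\right) = 4 \cdot 59 = 236$)
$\frac{1}{J{\left(v,A{\left(-5 \right)} \right)}} = \frac{1}{236}$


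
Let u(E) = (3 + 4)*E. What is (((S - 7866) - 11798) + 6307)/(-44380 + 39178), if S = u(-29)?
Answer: 2260/867 ≈ 2.6067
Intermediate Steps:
u(E) = 7*E
S = -203 (S = 7*(-29) = -203)
(((S - 7866) - 11798) + 6307)/(-44380 + 39178) = (((-203 - 7866) - 11798) + 6307)/(-44380 + 39178) = ((-8069 - 11798) + 6307)/(-5202) = (-19867 + 6307)*(-1/5202) = -13560*(-1/5202) = 2260/867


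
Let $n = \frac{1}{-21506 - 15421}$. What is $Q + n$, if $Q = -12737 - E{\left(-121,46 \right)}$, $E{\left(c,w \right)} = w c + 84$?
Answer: $- \frac{267905386}{36927} \approx -7255.0$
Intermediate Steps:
$E{\left(c,w \right)} = 84 + c w$ ($E{\left(c,w \right)} = c w + 84 = 84 + c w$)
$Q = -7255$ ($Q = -12737 - \left(84 - 5566\right) = -12737 - -5482 = -12737 + 5482 = -7255$)
$n = - \frac{1}{36927}$ ($n = \frac{1}{-36927} = - \frac{1}{36927} \approx -2.708 \cdot 10^{-5}$)
$Q + n = -7255 - \frac{1}{36927} = - \frac{267905386}{36927}$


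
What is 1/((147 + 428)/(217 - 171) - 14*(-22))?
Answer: 2/641 ≈ 0.0031201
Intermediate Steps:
1/((147 + 428)/(217 - 171) - 14*(-22)) = 1/(575/46 + 308) = 1/(575*(1/46) + 308) = 1/(25/2 + 308) = 1/(641/2) = 2/641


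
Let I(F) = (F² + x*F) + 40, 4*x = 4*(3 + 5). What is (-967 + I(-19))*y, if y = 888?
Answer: -637584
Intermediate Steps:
x = 8 (x = (4*(3 + 5))/4 = (4*8)/4 = (¼)*32 = 8)
I(F) = 40 + F² + 8*F (I(F) = (F² + 8*F) + 40 = 40 + F² + 8*F)
(-967 + I(-19))*y = (-967 + (40 + (-19)² + 8*(-19)))*888 = (-967 + (40 + 361 - 152))*888 = (-967 + 249)*888 = -718*888 = -637584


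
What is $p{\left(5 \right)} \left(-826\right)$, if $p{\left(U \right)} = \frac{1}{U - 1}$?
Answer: $- \frac{413}{2} \approx -206.5$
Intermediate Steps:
$p{\left(U \right)} = \frac{1}{-1 + U}$
$p{\left(5 \right)} \left(-826\right) = \frac{1}{-1 + 5} \left(-826\right) = \frac{1}{4} \left(-826\right) = - \frac{413}{2}$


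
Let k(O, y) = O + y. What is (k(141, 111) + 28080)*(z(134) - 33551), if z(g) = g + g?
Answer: -942973956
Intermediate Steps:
z(g) = 2*g
(k(141, 111) + 28080)*(z(134) - 33551) = ((141 + 111) + 28080)*(2*134 - 33551) = (252 + 28080)*(268 - 33551) = 28332*(-33283) = -942973956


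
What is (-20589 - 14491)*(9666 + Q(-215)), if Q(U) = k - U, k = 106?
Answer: -350343960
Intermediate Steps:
Q(U) = 106 - U
(-20589 - 14491)*(9666 + Q(-215)) = (-20589 - 14491)*(9666 + (106 - 1*(-215))) = -35080*(9666 + (106 + 215)) = -35080*(9666 + 321) = -35080*9987 = -350343960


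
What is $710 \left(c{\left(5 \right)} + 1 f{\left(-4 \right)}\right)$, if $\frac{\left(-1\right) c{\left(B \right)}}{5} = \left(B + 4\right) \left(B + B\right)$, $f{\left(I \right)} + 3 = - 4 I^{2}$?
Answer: $-367070$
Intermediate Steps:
$f{\left(I \right)} = -3 - 4 I^{2}$
$c{\left(B \right)} = - 10 B \left(4 + B\right)$ ($c{\left(B \right)} = - 5 \left(B + 4\right) \left(B + B\right) = - 5 \left(4 + B\right) 2 B = - 5 \cdot 2 B \left(4 + B\right) = - 10 B \left(4 + B\right)$)
$710 \left(c{\left(5 \right)} + 1 f{\left(-4 \right)}\right) = 710 \left(\left(-10\right) 5 \left(4 + 5\right) + 1 \left(-3 - 4 \left(-4\right)^{2}\right)\right) = 710 \left(\left(-10\right) 5 \cdot 9 + 1 \left(-3 - 64\right)\right) = 710 \left(-450 + 1 \left(-3 - 64\right)\right) = 710 \left(-450 + 1 \left(-67\right)\right) = 710 \left(-450 - 67\right) = 710 \left(-517\right) = -367070$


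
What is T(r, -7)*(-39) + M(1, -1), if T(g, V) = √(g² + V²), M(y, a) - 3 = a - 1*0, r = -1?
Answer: 2 - 195*√2 ≈ -273.77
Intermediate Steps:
M(y, a) = 3 + a (M(y, a) = 3 + (a - 1*0) = 3 + (a + 0) = 3 + a)
T(g, V) = √(V² + g²)
T(r, -7)*(-39) + M(1, -1) = √((-7)² + (-1)²)*(-39) + (3 - 1) = √(49 + 1)*(-39) + 2 = √50*(-39) + 2 = (5*√2)*(-39) + 2 = -195*√2 + 2 = 2 - 195*√2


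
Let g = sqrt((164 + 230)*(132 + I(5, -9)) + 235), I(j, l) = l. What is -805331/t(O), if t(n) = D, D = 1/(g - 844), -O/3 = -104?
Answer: 679699364 - 805331*sqrt(48697) ≈ 5.0198e+8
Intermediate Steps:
O = 312 (O = -3*(-104) = 312)
g = sqrt(48697) (g = sqrt((164 + 230)*(132 - 9) + 235) = sqrt(394*123 + 235) = sqrt(48462 + 235) = sqrt(48697) ≈ 220.67)
D = 1/(-844 + sqrt(48697)) (D = 1/(sqrt(48697) - 844) = 1/(-844 + sqrt(48697)) ≈ -0.0016043)
t(n) = -844/663639 - sqrt(48697)/663639
-805331/t(O) = -805331/(-844/663639 - sqrt(48697)/663639)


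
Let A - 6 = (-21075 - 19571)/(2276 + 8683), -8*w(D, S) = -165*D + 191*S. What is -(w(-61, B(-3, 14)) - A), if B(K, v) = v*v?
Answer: 520764323/87672 ≈ 5939.9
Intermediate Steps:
B(K, v) = v²
w(D, S) = -191*S/8 + 165*D/8 (w(D, S) = -(-165*D + 191*S)/8 = -191*S/8 + 165*D/8)
A = 25108/10959 (A = 6 + (-21075 - 19571)/(2276 + 8683) = 6 - 40646/10959 = 25108/10959 ≈ 2.2911)
-(w(-61, B(-3, 14)) - A) = -((-191/8*14² + (165/8)*(-61)) - 1*25108/10959) = -((-191/8*196 - 10065/8) - 25108/10959) = -((-9359/2 - 10065/8) - 25108/10959) = -(-47501/8 - 25108/10959) = -1*(-520764323/87672) = 520764323/87672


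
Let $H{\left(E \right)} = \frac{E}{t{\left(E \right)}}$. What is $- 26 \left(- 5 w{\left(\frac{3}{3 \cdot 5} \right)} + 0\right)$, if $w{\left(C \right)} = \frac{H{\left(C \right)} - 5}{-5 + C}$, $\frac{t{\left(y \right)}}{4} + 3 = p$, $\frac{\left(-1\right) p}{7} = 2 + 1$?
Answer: $\frac{156065}{1152} \approx 135.47$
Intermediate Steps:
$p = -21$ ($p = - 7 \left(2 + 1\right) = \left(-7\right) 3 = -21$)
$t{\left(y \right)} = -96$ ($t{\left(y \right)} = -12 + 4 \left(-21\right) = -12 - 84 = -96$)
$H{\left(E \right)} = - \frac{E}{96}$ ($H{\left(E \right)} = \frac{E}{-96} = E \left(- \frac{1}{96}\right) = - \frac{E}{96}$)
$w{\left(C \right)} = \frac{-5 - \frac{C}{96}}{-5 + C}$ ($w{\left(C \right)} = \frac{- \frac{C}{96} - 5}{-5 + C} = \frac{-5 - \frac{C}{96}}{-5 + C}$)
$- 26 \left(- 5 w{\left(\frac{3}{3 \cdot 5} \right)} + 0\right) = - 26 \left(- 5 \frac{-480 - \frac{3}{3 \cdot 5}}{96 \left(-5 + \frac{3}{3 \cdot 5}\right)} + 0\right) = - 26 \left(- 5 \frac{-480 - \frac{3}{15}}{96 \left(-5 + \frac{3}{15}\right)} + 0\right) = - 26 \left(- 5 \frac{-480 - 3 \cdot \frac{1}{15}}{96 \left(-5 + 3 \cdot \frac{1}{15}\right)} + 0\right) = - 26 \left(- 5 \frac{-480 - \frac{1}{5}}{96 \left(-5 + \frac{1}{5}\right)} + 0\right) = - 26 \left(- 5 \frac{-480 - \frac{1}{5}}{96 \left(- \frac{24}{5}\right)} + 0\right) = - 26 \left(- 5 \cdot \frac{1}{96} \left(- \frac{5}{24}\right) \left(- \frac{2401}{5}\right) + 0\right) = - 26 \left(\left(-5\right) \frac{2401}{2304} + 0\right) = - 26 \left(- \frac{12005}{2304} + 0\right) = \left(-26\right) \left(- \frac{12005}{2304}\right) = \frac{156065}{1152}$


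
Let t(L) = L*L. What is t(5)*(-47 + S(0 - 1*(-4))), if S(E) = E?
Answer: -1075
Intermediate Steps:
t(L) = L²
t(5)*(-47 + S(0 - 1*(-4))) = 5²*(-47 + (0 - 1*(-4))) = 25*(-47 + (0 + 4)) = 25*(-47 + 4) = 25*(-43) = -1075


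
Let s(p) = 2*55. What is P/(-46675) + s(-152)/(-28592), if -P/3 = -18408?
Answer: -792049429/667265800 ≈ -1.1870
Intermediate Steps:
P = 55224 (P = -3*(-18408) = 55224)
s(p) = 110
P/(-46675) + s(-152)/(-28592) = 55224/(-46675) + 110/(-28592) = 55224*(-1/46675) + 110*(-1/28592) = -55224/46675 - 55/14296 = -792049429/667265800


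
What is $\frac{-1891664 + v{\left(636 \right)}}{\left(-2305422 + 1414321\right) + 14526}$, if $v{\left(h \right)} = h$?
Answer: $\frac{1891028}{876575} \approx 2.1573$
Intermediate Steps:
$\frac{-1891664 + v{\left(636 \right)}}{\left(-2305422 + 1414321\right) + 14526} = \frac{-1891664 + 636}{\left(-2305422 + 1414321\right) + 14526} = - \frac{1891028}{-891101 + 14526} = - \frac{1891028}{-876575} = \left(-1891028\right) \left(- \frac{1}{876575}\right) = \frac{1891028}{876575}$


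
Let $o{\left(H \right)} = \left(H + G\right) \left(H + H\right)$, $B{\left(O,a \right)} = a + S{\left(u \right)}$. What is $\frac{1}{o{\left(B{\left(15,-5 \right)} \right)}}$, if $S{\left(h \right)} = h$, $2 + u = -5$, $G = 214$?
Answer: $- \frac{1}{4848} \approx -0.00020627$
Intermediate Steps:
$u = -7$ ($u = -2 - 5 = -7$)
$B{\left(O,a \right)} = -7 + a$ ($B{\left(O,a \right)} = a - 7 = -7 + a$)
$o{\left(H \right)} = 2 H \left(214 + H\right)$ ($o{\left(H \right)} = \left(H + 214\right) \left(H + H\right) = \left(214 + H\right) 2 H = 2 H \left(214 + H\right)$)
$\frac{1}{o{\left(B{\left(15,-5 \right)} \right)}} = \frac{1}{2 \left(-7 - 5\right) \left(214 - 12\right)} = \frac{1}{2 \left(-12\right) \left(214 - 12\right)} = \frac{1}{2 \left(-12\right) 202} = \frac{1}{-4848} = - \frac{1}{4848}$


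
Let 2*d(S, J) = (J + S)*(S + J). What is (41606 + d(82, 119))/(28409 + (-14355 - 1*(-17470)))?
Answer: 123613/63048 ≈ 1.9606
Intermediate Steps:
d(S, J) = (J + S)²/2 (d(S, J) = ((J + S)*(S + J))/2 = ((J + S)*(J + S))/2 = (J + S)²/2)
(41606 + d(82, 119))/(28409 + (-14355 - 1*(-17470))) = (41606 + (119 + 82)²/2)/(28409 + (-14355 - 1*(-17470))) = (41606 + (½)*201²)/(28409 + (-14355 + 17470)) = (41606 + (½)*40401)/(28409 + 3115) = (41606 + 40401/2)/31524 = (123613/2)*(1/31524) = 123613/63048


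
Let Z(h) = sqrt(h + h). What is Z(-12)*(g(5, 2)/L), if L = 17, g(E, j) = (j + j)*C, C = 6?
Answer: 48*I*sqrt(6)/17 ≈ 6.9162*I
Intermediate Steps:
g(E, j) = 12*j (g(E, j) = (j + j)*6 = (2*j)*6 = 12*j)
Z(h) = sqrt(2)*sqrt(h) (Z(h) = sqrt(2*h) = sqrt(2)*sqrt(h))
Z(-12)*(g(5, 2)/L) = (sqrt(2)*sqrt(-12))*((12*2)/17) = (sqrt(2)*(2*I*sqrt(3)))*(24*(1/17)) = (2*I*sqrt(6))*(24/17) = 48*I*sqrt(6)/17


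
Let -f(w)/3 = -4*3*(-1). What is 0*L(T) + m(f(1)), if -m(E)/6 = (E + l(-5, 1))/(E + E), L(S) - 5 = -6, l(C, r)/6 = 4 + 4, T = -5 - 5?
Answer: 1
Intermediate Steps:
T = -10
l(C, r) = 48 (l(C, r) = 6*(4 + 4) = 6*8 = 48)
f(w) = -36 (f(w) = -3*(-4*3)*(-1) = -(-36)*(-1) = -3*12 = -36)
L(S) = -1 (L(S) = 5 - 6 = -1)
m(E) = -3*(48 + E)/E (m(E) = -6*(E + 48)/(E + E) = -6*(48 + E)/(2*E) = -6*(48 + E)*1/(2*E) = -3*(48 + E)/E)
0*L(T) + m(f(1)) = 0*(-1) + (-3 - 144/(-36)) = 0 + (-3 - 144*(-1/36)) = 0 + (-3 + 4) = 0 + 1 = 1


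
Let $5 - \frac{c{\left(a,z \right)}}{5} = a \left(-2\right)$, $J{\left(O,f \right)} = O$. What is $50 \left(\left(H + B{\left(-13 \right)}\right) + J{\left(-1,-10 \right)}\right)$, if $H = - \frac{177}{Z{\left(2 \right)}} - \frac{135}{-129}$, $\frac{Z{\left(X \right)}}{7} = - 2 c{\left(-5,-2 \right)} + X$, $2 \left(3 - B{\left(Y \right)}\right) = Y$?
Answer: $\frac{3545275}{7826} \approx 453.01$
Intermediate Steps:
$c{\left(a,z \right)} = 25 + 10 a$ ($c{\left(a,z \right)} = 25 - 5 a \left(-2\right) = 25 - 5 \left(- 2 a\right) = 25 + 10 a$)
$B{\left(Y \right)} = 3 - \frac{Y}{2}$
$Z{\left(X \right)} = 350 + 7 X$ ($Z{\left(X \right)} = 7 \left(- 2 \left(25 + 10 \left(-5\right)\right) + X\right) = 7 \left(- 2 \left(25 - 50\right) + X\right) = 7 \left(\left(-2\right) \left(-25\right) + X\right) = 7 \left(50 + X\right) = 350 + 7 X$)
$H = \frac{8769}{15652}$ ($H = - \frac{177}{350 + 7 \cdot 2} - \frac{135}{-129} = - \frac{177}{350 + 14} - - \frac{45}{43} = - \frac{177}{364} + \frac{45}{43} = \frac{8769}{15652} \approx 0.56025$)
$50 \left(\left(H + B{\left(-13 \right)}\right) + J{\left(-1,-10 \right)}\right) = 50 \left(\left(\frac{8769}{15652} + \left(3 - - \frac{13}{2}\right)\right) - 1\right) = 50 \left(\left(\frac{8769}{15652} + \left(3 + \frac{13}{2}\right)\right) - 1\right) = 50 \left(\left(\frac{8769}{15652} + \frac{19}{2}\right) - 1\right) = 50 \left(\frac{157463}{15652} - 1\right) = 50 \cdot \frac{141811}{15652} = \frac{3545275}{7826}$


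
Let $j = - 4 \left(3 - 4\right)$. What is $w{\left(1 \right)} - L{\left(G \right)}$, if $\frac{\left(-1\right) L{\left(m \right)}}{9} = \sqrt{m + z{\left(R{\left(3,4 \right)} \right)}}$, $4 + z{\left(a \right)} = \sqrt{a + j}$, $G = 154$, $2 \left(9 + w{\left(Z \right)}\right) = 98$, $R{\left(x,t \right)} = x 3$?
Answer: $40 + 9 \sqrt{150 + \sqrt{13}} \approx 151.54$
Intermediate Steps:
$R{\left(x,t \right)} = 3 x$
$w{\left(Z \right)} = 40$ ($w{\left(Z \right)} = -9 + \frac{1}{2} \cdot 98 = -9 + 49 = 40$)
$j = 4$ ($j = \left(-4\right) \left(-1\right) = 4$)
$z{\left(a \right)} = -4 + \sqrt{4 + a}$ ($z{\left(a \right)} = -4 + \sqrt{a + 4} = -4 + \sqrt{4 + a}$)
$L{\left(m \right)} = - 9 \sqrt{-4 + m + \sqrt{13}}$ ($L{\left(m \right)} = - 9 \sqrt{m - \left(4 - \sqrt{4 + 3 \cdot 3}\right)} = - 9 \sqrt{m - \left(4 - \sqrt{4 + 9}\right)} = - 9 \sqrt{m - \left(4 - \sqrt{13}\right)} = - 9 \sqrt{-4 + m + \sqrt{13}}$)
$w{\left(1 \right)} - L{\left(G \right)} = 40 - - 9 \sqrt{-4 + 154 + \sqrt{13}} = 40 - - 9 \sqrt{150 + \sqrt{13}} = 40 + 9 \sqrt{150 + \sqrt{13}}$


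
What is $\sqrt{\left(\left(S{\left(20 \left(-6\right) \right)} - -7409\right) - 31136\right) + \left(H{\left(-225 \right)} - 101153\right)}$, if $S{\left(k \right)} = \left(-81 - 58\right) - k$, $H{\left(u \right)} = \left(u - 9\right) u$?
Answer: $i \sqrt{72249} \approx 268.79 i$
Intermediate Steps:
$H{\left(u \right)} = u \left(-9 + u\right)$ ($H{\left(u \right)} = \left(-9 + u\right) u = u \left(-9 + u\right)$)
$S{\left(k \right)} = -139 - k$ ($S{\left(k \right)} = \left(-81 - 58\right) - k = -139 - k$)
$\sqrt{\left(\left(S{\left(20 \left(-6\right) \right)} - -7409\right) - 31136\right) + \left(H{\left(-225 \right)} - 101153\right)} = \sqrt{\left(\left(\left(-139 - 20 \left(-6\right)\right) - -7409\right) - 31136\right) - \left(101153 + 225 \left(-9 - 225\right)\right)} = \sqrt{\left(\left(\left(-139 - -120\right) + 7409\right) - 31136\right) - 48503} = \sqrt{\left(\left(\left(-139 + 120\right) + 7409\right) - 31136\right) + \left(52650 - 101153\right)} = \sqrt{\left(\left(-19 + 7409\right) - 31136\right) - 48503} = \sqrt{\left(7390 - 31136\right) - 48503} = \sqrt{-23746 - 48503} = \sqrt{-72249} = i \sqrt{72249}$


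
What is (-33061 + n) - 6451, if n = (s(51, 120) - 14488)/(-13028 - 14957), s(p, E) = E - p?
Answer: -1105728901/27985 ≈ -39512.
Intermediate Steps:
n = 14419/27985 (n = ((120 - 1*51) - 14488)/(-13028 - 14957) = ((120 - 51) - 14488)/(-27985) = (69 - 14488)*(-1/27985) = -14419*(-1/27985) = 14419/27985 ≈ 0.51524)
(-33061 + n) - 6451 = (-33061 + 14419/27985) - 6451 = -925197666/27985 - 6451 = -1105728901/27985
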